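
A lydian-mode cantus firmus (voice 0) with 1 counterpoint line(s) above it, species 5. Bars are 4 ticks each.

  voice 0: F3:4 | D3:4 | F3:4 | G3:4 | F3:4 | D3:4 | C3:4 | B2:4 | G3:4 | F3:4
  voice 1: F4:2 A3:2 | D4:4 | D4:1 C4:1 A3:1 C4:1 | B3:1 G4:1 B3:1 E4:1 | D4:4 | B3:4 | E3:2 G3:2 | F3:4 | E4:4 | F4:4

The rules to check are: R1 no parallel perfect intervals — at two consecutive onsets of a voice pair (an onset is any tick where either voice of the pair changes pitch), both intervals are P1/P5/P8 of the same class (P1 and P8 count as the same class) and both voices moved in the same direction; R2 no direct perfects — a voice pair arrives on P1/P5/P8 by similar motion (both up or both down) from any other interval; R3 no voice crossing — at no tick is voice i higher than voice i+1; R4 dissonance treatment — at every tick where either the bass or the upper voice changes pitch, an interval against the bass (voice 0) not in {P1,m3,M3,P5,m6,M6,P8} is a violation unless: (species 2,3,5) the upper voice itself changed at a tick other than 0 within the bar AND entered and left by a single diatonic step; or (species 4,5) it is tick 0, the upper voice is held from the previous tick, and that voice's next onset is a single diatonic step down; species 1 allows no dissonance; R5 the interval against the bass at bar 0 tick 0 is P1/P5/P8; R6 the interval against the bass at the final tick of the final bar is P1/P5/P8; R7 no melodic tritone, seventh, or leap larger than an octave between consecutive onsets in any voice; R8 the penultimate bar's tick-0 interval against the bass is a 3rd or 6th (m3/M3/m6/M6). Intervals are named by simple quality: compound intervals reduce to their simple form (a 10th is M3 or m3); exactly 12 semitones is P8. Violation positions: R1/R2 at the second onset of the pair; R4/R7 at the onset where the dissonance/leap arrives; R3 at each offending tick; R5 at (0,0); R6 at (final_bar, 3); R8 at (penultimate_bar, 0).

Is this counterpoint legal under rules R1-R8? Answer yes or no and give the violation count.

No (2 violations)

bar 0: v0=F3 v1=F4 (P8)
bar 1: v0=D3 v1=D4 (P8)
bar 2: v0=F3 v1=D4 (M6)
bar 3: v0=G3 v1=B3 (M3)
bar 4: v0=F3 v1=D4 (M6)
bar 5: v0=D3 v1=B3 (M6)
bar 6: v0=C3 v1=E3 (M3)
bar 7: v0=B2 v1=F3 (TT)
bar 8: v0=G3 v1=E4 (M6)
bar 9: v0=F3 v1=F4 (P8)
  R4 @ bar7.0: B2/F3 TT untreated
  R7 @ bar8.0: F3->E4 leap 11st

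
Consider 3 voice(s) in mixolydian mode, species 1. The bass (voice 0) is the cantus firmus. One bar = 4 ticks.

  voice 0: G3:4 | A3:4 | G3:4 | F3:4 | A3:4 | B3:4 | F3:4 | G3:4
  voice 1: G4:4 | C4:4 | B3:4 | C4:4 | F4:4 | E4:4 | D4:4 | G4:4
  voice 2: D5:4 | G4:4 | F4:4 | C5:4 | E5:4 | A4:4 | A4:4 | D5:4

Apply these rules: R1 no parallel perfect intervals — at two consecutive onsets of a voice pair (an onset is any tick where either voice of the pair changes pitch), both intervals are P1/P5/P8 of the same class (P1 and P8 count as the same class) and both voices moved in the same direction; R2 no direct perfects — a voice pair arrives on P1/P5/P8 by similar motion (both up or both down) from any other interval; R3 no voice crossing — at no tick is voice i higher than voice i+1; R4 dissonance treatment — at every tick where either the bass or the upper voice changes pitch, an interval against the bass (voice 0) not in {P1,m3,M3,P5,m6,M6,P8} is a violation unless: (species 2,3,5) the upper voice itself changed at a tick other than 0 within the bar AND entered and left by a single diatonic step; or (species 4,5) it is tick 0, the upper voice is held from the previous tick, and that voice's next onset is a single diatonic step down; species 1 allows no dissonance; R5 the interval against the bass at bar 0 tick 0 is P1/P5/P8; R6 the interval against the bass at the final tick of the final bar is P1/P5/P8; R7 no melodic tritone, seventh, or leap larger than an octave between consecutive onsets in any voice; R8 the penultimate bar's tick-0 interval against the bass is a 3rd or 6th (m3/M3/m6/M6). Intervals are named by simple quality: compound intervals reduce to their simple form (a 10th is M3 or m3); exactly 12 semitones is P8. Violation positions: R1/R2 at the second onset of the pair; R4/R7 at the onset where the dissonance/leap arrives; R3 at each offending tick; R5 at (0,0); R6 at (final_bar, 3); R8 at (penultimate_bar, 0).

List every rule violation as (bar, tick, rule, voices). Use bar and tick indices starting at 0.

(1, 0, R1, (1, 2))
(1, 0, R4, (0, 2))
(2, 0, R4, (0, 2))
(3, 0, R2, (1, 2))
(4, 0, R1, (0, 2))
(5, 0, R4, (0, 1))
(5, 0, R4, (0, 2))
(6, 0, R7, (0,))
(7, 0, R1, (1, 2))
(7, 0, R2, (0, 1))
(7, 0, R2, (0, 2))

bar 0: v0=G3 v1=G4 v2=D5 downbeat P5
bar 1: v0=A3 v1=C4 v2=G4 downbeat m7
bar 2: v0=G3 v1=B3 v2=F4 downbeat m7
bar 3: v0=F3 v1=C4 v2=C5 downbeat P5
bar 4: v0=A3 v1=F4 v2=E5 downbeat P5
bar 5: v0=B3 v1=E4 v2=A4 downbeat m7
bar 6: v0=F3 v1=D4 v2=A4 downbeat M3
bar 7: v0=G3 v1=G4 v2=D5 downbeat P5
  -> R1 @ bar 1 tick 0 v(1, 2): G4/D5 P5 -> C4/G4 P5 similar
  -> R4 @ bar 1 tick 0 v(0, 2): A3/G4 m7 untreated
  -> R4 @ bar 2 tick 0 v(0, 2): G3/F4 m7 untreated
  -> R2 @ bar 3 tick 0 v(1, 2): B3/F4 TT -> C4/C5 P8 similar
  -> R1 @ bar 4 tick 0 v(0, 2): F3/C5 P5 -> A3/E5 P5 similar
  -> R4 @ bar 5 tick 0 v(0, 1): B3/E4 P4 untreated
  -> R4 @ bar 5 tick 0 v(0, 2): B3/A4 m7 untreated
  -> R7 @ bar 6 tick 0 v(0,): B3->F3 leap 6st
  -> R1 @ bar 7 tick 0 v(1, 2): D4/A4 P5 -> G4/D5 P5 similar
  -> R2 @ bar 7 tick 0 v(0, 1): F3/D4 M6 -> G3/G4 P8 similar
  -> R2 @ bar 7 tick 0 v(0, 2): F3/A4 M3 -> G3/D5 P5 similar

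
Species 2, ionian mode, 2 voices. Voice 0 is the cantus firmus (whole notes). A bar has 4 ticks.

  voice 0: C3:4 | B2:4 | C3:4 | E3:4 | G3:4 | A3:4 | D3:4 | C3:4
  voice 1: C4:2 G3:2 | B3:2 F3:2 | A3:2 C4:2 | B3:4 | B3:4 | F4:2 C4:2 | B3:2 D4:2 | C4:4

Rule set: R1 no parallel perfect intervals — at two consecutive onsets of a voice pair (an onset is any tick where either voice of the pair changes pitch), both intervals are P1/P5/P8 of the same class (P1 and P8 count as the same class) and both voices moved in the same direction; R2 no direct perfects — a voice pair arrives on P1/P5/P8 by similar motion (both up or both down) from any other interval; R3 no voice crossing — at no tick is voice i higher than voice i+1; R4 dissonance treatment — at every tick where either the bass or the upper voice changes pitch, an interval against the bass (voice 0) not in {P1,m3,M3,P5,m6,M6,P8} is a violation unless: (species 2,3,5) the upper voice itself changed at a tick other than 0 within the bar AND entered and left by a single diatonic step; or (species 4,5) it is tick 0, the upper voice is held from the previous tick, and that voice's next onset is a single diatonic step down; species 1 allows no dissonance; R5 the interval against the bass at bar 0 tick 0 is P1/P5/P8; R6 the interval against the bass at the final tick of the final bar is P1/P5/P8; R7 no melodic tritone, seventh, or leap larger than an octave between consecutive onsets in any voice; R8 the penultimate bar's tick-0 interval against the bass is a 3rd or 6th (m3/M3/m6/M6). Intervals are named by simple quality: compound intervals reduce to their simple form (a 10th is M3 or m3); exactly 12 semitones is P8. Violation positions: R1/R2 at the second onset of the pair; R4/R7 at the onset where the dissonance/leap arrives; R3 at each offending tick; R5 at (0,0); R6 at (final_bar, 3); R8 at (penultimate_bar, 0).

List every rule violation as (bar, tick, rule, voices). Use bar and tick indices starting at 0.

(1, 2, R4, (0, 1))
(1, 2, R7, (1,))
(5, 0, R7, (1,))
(7, 0, R1, (0, 1))

bar 0: v0=C3 v1=C4 downbeat P8
bar 1: v0=B2 v1=B3 downbeat P8
bar 2: v0=C3 v1=A3 downbeat M6
bar 3: v0=E3 v1=B3 downbeat P5
bar 4: v0=G3 v1=B3 downbeat M3
bar 5: v0=A3 v1=F4 downbeat m6
bar 6: v0=D3 v1=B3 downbeat M6
bar 7: v0=C3 v1=C4 downbeat P8
  -> R4 @ bar 1 tick 2 v(0, 1): B2/F3 TT untreated
  -> R7 @ bar 1 tick 2 v(1,): B3->F3 leap 6st
  -> R7 @ bar 5 tick 0 v(1,): B3->F4 leap 6st
  -> R1 @ bar 7 tick 0 v(0, 1): D3/D4 P8 -> C3/C4 P8 similar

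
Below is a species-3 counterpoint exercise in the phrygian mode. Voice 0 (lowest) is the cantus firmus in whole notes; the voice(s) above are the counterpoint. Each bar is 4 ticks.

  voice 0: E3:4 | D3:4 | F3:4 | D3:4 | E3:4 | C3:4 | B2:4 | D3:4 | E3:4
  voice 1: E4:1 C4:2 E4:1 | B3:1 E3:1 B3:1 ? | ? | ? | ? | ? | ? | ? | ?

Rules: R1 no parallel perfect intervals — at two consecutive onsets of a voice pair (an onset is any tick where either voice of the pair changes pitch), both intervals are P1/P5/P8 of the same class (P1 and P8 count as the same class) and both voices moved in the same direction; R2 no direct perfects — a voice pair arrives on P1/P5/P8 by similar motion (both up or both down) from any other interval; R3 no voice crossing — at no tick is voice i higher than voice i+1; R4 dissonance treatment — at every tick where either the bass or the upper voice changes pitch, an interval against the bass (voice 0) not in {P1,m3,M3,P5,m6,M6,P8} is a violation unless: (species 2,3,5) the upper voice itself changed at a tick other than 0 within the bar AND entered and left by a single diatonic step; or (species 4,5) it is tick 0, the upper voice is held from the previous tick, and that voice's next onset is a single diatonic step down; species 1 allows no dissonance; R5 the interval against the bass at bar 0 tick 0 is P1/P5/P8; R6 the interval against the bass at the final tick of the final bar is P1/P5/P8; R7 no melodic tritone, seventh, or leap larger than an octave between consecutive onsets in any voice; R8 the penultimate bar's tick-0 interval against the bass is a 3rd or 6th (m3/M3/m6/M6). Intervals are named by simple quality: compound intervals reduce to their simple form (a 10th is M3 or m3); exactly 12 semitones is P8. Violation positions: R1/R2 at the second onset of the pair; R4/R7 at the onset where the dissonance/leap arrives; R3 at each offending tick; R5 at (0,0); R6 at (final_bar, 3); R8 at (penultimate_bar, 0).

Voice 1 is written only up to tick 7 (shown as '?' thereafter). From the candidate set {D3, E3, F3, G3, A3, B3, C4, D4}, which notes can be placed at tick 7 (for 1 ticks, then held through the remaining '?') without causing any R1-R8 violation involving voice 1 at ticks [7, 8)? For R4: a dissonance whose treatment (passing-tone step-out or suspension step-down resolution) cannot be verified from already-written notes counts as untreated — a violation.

D3: legal
E3: violates R4
F3: violates R7
G3: violates R4
A3: legal
B3: legal
C4: violates R4
D4: legal

{A3, B3, D3, D4}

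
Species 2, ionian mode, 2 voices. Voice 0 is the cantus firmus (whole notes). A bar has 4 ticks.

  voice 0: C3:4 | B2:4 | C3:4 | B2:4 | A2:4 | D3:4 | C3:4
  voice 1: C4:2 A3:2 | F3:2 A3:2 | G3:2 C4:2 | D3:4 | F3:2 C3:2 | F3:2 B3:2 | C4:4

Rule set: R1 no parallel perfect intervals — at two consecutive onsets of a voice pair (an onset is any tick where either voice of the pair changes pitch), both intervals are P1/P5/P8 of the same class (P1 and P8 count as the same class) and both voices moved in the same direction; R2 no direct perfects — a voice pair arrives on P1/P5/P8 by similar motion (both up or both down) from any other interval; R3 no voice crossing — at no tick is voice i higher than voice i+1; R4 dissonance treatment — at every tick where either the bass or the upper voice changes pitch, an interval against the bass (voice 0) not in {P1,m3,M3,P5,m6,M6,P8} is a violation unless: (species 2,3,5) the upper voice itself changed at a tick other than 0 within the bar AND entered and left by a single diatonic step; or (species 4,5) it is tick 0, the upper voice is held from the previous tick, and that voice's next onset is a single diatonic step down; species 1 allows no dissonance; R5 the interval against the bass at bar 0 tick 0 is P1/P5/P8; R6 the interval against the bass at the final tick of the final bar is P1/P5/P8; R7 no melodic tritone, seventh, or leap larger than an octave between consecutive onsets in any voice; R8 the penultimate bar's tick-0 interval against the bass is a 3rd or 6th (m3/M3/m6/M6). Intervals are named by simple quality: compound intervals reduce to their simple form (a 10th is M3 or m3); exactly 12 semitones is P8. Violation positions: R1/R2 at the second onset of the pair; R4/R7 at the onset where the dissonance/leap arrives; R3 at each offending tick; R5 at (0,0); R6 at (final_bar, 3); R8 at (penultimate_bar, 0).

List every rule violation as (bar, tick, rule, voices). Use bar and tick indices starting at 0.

(1, 0, R4, (0, 1))
(1, 2, R4, (0, 1))
(3, 0, R7, (1,))
(5, 2, R7, (1,))

bar 0: v0=C3 v1=C4 downbeat P8
bar 1: v0=B2 v1=F3 downbeat TT
bar 2: v0=C3 v1=G3 downbeat P5
bar 3: v0=B2 v1=D3 downbeat m3
bar 4: v0=A2 v1=F3 downbeat m6
bar 5: v0=D3 v1=F3 downbeat m3
bar 6: v0=C3 v1=C4 downbeat P8
  -> R4 @ bar 1 tick 0 v(0, 1): B2/F3 TT untreated
  -> R4 @ bar 1 tick 2 v(0, 1): B2/A3 m7 untreated
  -> R7 @ bar 3 tick 0 v(1,): C4->D3 leap 10st
  -> R7 @ bar 5 tick 2 v(1,): F3->B3 leap 6st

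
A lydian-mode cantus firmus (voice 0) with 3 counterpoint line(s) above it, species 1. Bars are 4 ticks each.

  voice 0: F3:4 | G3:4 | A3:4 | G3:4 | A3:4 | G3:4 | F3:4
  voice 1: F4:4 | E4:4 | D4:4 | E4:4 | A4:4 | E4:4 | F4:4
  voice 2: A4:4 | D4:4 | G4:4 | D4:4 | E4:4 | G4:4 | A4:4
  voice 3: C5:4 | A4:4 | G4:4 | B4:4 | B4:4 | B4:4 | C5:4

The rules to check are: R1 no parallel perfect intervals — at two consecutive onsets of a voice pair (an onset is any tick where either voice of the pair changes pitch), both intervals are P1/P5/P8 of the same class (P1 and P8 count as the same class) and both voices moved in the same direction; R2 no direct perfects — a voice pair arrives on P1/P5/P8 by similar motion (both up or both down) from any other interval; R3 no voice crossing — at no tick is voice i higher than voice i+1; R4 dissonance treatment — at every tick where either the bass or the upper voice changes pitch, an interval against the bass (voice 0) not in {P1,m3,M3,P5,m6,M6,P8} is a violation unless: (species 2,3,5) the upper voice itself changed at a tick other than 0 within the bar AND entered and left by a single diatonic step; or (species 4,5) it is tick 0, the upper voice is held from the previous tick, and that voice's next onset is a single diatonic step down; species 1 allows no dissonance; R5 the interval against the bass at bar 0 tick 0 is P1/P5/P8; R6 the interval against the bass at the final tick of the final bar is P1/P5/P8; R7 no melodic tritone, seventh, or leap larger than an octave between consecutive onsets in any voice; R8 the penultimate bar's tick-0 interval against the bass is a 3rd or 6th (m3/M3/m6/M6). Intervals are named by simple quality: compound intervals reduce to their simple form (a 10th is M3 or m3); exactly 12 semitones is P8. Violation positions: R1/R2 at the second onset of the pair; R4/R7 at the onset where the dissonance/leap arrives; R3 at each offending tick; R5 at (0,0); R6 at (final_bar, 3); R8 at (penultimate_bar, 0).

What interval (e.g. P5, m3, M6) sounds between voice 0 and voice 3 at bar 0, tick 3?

P5

voice 0=F3 voice 3=C5 -> P5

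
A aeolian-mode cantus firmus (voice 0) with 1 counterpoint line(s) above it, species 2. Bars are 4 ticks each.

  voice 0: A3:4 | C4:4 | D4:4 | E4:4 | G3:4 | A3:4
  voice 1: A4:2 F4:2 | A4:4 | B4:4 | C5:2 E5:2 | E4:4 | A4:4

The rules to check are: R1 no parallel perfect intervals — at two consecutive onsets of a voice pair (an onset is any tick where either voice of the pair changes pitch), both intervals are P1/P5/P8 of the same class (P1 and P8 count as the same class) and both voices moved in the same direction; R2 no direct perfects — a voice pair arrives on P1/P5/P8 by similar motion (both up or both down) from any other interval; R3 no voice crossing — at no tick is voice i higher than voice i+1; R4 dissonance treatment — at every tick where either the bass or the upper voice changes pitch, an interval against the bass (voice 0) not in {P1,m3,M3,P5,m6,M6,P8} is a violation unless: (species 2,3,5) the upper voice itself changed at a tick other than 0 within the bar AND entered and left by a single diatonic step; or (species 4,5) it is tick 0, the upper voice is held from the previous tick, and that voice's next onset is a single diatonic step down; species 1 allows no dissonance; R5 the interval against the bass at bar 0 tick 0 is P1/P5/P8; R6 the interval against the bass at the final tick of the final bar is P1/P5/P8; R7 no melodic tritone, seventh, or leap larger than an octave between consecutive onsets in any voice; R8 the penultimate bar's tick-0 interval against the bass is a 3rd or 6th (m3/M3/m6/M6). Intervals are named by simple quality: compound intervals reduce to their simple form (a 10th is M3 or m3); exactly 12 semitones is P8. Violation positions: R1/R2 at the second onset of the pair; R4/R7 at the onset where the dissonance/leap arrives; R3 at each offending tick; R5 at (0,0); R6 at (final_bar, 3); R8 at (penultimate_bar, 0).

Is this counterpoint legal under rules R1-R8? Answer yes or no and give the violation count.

bar 0: v0=A3 v1=A4 (P8)
bar 1: v0=C4 v1=A4 (M6)
bar 2: v0=D4 v1=B4 (M6)
bar 3: v0=E4 v1=C5 (m6)
bar 4: v0=G3 v1=E4 (M6)
bar 5: v0=A3 v1=A4 (P8)
  R2 @ bar5.0: G3/E4 M6 -> A3/A4 P8 similar

No (1 violations)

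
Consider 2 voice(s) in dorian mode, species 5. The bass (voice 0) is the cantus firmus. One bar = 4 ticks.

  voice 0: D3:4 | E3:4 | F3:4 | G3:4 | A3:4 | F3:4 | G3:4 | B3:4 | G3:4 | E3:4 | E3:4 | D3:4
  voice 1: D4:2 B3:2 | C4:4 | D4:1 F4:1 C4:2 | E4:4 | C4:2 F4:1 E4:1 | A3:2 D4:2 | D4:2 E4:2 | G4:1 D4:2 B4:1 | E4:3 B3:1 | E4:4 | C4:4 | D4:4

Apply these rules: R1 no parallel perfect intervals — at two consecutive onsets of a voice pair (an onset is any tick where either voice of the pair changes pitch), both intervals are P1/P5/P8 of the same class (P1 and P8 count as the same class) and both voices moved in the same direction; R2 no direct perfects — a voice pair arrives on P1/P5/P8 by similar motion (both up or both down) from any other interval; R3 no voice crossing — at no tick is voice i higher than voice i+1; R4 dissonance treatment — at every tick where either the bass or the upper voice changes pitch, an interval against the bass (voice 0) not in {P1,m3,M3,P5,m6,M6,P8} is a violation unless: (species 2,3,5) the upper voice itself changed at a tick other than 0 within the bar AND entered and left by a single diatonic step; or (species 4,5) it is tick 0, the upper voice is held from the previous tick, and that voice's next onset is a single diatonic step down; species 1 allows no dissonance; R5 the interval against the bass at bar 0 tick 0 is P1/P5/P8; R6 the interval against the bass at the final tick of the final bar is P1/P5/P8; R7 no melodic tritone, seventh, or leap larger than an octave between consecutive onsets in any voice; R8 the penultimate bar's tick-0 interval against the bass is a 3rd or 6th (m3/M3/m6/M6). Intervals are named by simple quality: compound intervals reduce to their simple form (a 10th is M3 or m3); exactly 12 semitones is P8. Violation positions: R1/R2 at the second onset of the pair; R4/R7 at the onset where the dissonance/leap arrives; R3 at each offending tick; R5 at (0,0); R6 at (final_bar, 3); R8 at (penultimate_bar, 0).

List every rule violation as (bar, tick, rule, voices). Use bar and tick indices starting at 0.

bar 0: v0=D3 v1=D4 downbeat P8
bar 1: v0=E3 v1=C4 downbeat m6
bar 2: v0=F3 v1=D4 downbeat M6
bar 3: v0=G3 v1=E4 downbeat M6
bar 4: v0=A3 v1=C4 downbeat m3
bar 5: v0=F3 v1=A3 downbeat M3
bar 6: v0=G3 v1=D4 downbeat P5
bar 7: v0=B3 v1=G4 downbeat m6
bar 8: v0=G3 v1=E4 downbeat M6
bar 9: v0=E3 v1=E4 downbeat P8
bar 10: v0=E3 v1=C4 downbeat m6
bar 11: v0=D3 v1=D4 downbeat P8

No violations across 12 bars (D3..D3 vs D4..D4).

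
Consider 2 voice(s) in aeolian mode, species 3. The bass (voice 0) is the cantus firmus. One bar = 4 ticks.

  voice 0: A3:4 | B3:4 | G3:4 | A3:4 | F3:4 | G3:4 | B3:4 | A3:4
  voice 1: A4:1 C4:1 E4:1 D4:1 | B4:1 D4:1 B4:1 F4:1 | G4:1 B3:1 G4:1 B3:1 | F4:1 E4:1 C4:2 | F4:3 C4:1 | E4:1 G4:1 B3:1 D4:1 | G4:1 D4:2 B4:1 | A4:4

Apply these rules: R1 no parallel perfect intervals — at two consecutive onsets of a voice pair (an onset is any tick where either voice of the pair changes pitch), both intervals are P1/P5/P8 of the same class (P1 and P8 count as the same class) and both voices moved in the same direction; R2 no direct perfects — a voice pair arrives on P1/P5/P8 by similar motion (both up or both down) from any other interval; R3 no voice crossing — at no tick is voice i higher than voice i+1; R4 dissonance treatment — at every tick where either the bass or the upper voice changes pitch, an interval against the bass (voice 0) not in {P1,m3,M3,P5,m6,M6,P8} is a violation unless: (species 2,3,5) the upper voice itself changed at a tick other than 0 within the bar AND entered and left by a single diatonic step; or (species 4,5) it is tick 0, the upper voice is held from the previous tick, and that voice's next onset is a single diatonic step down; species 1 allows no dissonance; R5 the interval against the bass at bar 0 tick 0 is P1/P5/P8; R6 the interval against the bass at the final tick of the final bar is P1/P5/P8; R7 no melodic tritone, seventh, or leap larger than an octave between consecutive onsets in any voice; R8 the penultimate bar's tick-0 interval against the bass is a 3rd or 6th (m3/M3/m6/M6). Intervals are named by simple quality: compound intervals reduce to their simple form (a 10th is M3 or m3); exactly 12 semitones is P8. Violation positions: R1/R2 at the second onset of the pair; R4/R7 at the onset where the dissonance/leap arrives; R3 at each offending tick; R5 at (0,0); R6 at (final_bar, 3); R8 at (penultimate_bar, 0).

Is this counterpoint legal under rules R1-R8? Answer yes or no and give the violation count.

No (6 violations)

bar 0: v0=A3 v1=A4 (P8)
bar 1: v0=B3 v1=B4 (P8)
bar 2: v0=G3 v1=G4 (P8)
bar 3: v0=A3 v1=F4 (m6)
bar 4: v0=F3 v1=F4 (P8)
bar 5: v0=G3 v1=E4 (M6)
bar 6: v0=B3 v1=G4 (m6)
bar 7: v0=A3 v1=A4 (P8)
  R4 @ bar0.3: A3/D4 P4 untreated
  R2 @ bar1.0: A3/D4 P4 -> B3/B4 P8 similar
  R4 @ bar1.3: B3/F4 TT untreated
  R7 @ bar1.3: B4->F4 leap 6st
  R7 @ bar3.0: B3->F4 leap 6st
  R1 @ bar7.0: B3/B4 P8 -> A3/A4 P8 similar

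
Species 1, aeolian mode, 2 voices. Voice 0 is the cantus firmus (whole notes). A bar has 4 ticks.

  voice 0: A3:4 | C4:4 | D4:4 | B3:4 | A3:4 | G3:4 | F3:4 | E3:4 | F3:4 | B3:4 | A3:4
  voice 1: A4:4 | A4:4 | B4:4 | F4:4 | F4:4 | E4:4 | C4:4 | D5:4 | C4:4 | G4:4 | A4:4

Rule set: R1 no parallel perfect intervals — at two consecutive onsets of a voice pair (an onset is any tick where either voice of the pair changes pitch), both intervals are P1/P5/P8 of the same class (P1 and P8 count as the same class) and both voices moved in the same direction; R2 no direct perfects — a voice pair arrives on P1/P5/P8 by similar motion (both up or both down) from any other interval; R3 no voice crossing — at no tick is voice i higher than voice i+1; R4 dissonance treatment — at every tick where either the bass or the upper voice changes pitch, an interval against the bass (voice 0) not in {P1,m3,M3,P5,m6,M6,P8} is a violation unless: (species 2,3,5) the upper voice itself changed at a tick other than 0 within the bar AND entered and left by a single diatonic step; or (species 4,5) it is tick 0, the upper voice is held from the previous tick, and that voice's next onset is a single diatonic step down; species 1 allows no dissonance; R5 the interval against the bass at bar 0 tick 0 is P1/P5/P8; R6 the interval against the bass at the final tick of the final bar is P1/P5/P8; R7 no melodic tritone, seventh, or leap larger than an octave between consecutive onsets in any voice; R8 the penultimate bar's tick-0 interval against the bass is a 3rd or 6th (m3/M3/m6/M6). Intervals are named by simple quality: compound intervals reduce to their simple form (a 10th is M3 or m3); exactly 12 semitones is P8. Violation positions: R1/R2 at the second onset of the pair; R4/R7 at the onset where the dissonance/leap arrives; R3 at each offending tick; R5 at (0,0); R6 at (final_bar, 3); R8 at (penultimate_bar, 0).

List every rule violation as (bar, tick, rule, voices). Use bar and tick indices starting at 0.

bar 0: v0=A3 v1=A4 downbeat P8
bar 1: v0=C4 v1=A4 downbeat M6
bar 2: v0=D4 v1=B4 downbeat M6
bar 3: v0=B3 v1=F4 downbeat TT
bar 4: v0=A3 v1=F4 downbeat m6
bar 5: v0=G3 v1=E4 downbeat M6
bar 6: v0=F3 v1=C4 downbeat P5
bar 7: v0=E3 v1=D5 downbeat m7
bar 8: v0=F3 v1=C4 downbeat P5
bar 9: v0=B3 v1=G4 downbeat m6
bar 10: v0=A3 v1=A4 downbeat P8
  -> R4 @ bar 3 tick 0 v(0, 1): B3/F4 TT untreated
  -> R7 @ bar 3 tick 0 v(1,): B4->F4 leap 6st
  -> R2 @ bar 6 tick 0 v(0, 1): G3/E4 M6 -> F3/C4 P5 similar
  -> R4 @ bar 7 tick 0 v(0, 1): E3/D5 m7 untreated
  -> R7 @ bar 7 tick 0 v(1,): C4->D5 leap 14st
  -> R7 @ bar 8 tick 0 v(1,): D5->C4 leap 14st
  -> R7 @ bar 9 tick 0 v(0,): F3->B3 leap 6st

(3, 0, R4, (0, 1))
(3, 0, R7, (1,))
(6, 0, R2, (0, 1))
(7, 0, R4, (0, 1))
(7, 0, R7, (1,))
(8, 0, R7, (1,))
(9, 0, R7, (0,))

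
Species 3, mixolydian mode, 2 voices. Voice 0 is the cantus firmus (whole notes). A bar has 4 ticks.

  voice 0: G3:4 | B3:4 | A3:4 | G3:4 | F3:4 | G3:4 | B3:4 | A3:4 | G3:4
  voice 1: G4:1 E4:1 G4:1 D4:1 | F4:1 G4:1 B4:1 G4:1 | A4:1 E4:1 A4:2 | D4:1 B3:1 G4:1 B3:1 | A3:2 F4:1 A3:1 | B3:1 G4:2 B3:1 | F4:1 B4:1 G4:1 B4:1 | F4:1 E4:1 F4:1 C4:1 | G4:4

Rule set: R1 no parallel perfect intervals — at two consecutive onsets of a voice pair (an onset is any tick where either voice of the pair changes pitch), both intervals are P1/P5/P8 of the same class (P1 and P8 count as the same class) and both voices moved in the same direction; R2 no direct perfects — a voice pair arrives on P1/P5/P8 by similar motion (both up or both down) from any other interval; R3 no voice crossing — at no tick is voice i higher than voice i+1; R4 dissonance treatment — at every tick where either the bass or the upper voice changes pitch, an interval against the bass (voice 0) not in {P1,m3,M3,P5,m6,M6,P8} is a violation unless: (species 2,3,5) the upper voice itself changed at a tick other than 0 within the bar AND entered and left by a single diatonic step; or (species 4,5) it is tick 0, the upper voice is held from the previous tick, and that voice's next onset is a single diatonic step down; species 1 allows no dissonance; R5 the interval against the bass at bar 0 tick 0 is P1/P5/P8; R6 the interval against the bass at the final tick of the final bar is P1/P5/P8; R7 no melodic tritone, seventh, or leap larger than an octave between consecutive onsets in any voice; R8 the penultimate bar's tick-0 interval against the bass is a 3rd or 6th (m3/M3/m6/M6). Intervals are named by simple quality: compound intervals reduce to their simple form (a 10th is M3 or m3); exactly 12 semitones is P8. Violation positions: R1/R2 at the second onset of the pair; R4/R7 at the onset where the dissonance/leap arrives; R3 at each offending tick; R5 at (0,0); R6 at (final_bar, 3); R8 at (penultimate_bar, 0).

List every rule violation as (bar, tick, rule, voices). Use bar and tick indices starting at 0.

bar 0: v0=G3 v1=G4 downbeat P8
bar 1: v0=B3 v1=F4 downbeat TT
bar 2: v0=A3 v1=A4 downbeat P8
bar 3: v0=G3 v1=D4 downbeat P5
bar 4: v0=F3 v1=A3 downbeat M3
bar 5: v0=G3 v1=B3 downbeat M3
bar 6: v0=B3 v1=F4 downbeat TT
bar 7: v0=A3 v1=F4 downbeat m6
bar 8: v0=G3 v1=G4 downbeat P8
  -> R4 @ bar 1 tick 0 v(0, 1): B3/F4 TT untreated
  -> R2 @ bar 3 tick 0 v(0, 1): A3/A4 P8 -> G3/D4 P5 similar
  -> R4 @ bar 6 tick 0 v(0, 1): B3/F4 TT untreated
  -> R7 @ bar 6 tick 0 v(1,): B3->F4 leap 6st
  -> R7 @ bar 6 tick 1 v(1,): F4->B4 leap 6st
  -> R7 @ bar 7 tick 0 v(1,): B4->F4 leap 6st

(1, 0, R4, (0, 1))
(3, 0, R2, (0, 1))
(6, 0, R4, (0, 1))
(6, 0, R7, (1,))
(6, 1, R7, (1,))
(7, 0, R7, (1,))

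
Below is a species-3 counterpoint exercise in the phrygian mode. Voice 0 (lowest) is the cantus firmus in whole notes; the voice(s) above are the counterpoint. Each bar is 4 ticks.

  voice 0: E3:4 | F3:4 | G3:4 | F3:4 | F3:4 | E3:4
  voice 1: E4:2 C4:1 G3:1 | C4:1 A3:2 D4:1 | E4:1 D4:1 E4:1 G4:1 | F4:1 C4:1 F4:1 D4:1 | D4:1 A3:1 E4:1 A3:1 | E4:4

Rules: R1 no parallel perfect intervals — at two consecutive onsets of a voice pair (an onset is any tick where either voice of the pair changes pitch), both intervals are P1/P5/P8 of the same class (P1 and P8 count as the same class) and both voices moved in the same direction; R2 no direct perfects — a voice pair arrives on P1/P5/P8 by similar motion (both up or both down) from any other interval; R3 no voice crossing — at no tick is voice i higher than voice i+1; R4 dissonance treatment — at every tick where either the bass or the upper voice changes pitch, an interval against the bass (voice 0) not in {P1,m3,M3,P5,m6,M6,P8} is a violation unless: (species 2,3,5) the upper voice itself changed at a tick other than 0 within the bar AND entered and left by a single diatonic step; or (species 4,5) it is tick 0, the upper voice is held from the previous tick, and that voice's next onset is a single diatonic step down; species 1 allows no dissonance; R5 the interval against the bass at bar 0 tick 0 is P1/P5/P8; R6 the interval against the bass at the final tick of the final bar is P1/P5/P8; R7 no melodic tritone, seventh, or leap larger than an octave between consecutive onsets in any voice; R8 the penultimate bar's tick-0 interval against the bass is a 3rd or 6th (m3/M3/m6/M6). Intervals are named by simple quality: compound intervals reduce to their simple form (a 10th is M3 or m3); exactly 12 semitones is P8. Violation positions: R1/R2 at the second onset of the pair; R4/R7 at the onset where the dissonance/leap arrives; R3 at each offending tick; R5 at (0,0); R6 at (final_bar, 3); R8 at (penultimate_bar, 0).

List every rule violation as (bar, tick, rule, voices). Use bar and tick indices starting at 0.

(1, 0, R2, (0, 1))
(3, 0, R1, (0, 1))
(4, 2, R4, (0, 1))

bar 0: v0=E3 v1=E4 downbeat P8
bar 1: v0=F3 v1=C4 downbeat P5
bar 2: v0=G3 v1=E4 downbeat M6
bar 3: v0=F3 v1=F4 downbeat P8
bar 4: v0=F3 v1=D4 downbeat M6
bar 5: v0=E3 v1=E4 downbeat P8
  -> R2 @ bar 1 tick 0 v(0, 1): E3/G3 m3 -> F3/C4 P5 similar
  -> R1 @ bar 3 tick 0 v(0, 1): G3/G4 P8 -> F3/F4 P8 similar
  -> R4 @ bar 4 tick 2 v(0, 1): F3/E4 M7 untreated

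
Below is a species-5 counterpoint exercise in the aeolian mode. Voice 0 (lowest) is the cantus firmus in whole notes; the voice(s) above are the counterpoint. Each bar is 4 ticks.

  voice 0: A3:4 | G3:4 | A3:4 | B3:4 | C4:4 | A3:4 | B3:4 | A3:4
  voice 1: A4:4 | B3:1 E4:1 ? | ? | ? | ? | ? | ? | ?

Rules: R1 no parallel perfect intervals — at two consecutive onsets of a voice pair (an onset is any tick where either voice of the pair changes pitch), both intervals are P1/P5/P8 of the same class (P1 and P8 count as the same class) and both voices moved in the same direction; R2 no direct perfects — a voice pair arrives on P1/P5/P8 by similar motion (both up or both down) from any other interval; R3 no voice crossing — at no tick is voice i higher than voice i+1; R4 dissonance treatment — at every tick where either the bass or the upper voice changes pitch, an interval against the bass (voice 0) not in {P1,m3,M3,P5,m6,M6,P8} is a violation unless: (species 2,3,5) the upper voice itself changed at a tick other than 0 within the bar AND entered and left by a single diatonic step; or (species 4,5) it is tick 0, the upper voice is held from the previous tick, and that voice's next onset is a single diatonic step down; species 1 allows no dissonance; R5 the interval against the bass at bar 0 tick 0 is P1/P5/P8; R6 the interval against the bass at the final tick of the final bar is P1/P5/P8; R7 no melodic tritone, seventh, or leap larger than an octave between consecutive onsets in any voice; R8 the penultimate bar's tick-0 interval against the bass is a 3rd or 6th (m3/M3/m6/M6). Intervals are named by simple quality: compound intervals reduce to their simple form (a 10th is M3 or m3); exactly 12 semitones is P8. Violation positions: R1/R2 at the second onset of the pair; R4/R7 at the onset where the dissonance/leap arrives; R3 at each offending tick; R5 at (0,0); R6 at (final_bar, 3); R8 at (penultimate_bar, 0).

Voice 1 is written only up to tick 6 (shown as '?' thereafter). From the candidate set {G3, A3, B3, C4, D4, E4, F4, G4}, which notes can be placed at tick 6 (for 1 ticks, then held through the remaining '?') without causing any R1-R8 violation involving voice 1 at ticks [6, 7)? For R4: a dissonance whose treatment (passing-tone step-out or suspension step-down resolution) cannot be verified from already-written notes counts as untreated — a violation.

{B3, D4, E4, G3, G4}

G3: legal
A3: violates R4
B3: legal
C4: violates R4
D4: legal
E4: legal
F4: violates R4
G4: legal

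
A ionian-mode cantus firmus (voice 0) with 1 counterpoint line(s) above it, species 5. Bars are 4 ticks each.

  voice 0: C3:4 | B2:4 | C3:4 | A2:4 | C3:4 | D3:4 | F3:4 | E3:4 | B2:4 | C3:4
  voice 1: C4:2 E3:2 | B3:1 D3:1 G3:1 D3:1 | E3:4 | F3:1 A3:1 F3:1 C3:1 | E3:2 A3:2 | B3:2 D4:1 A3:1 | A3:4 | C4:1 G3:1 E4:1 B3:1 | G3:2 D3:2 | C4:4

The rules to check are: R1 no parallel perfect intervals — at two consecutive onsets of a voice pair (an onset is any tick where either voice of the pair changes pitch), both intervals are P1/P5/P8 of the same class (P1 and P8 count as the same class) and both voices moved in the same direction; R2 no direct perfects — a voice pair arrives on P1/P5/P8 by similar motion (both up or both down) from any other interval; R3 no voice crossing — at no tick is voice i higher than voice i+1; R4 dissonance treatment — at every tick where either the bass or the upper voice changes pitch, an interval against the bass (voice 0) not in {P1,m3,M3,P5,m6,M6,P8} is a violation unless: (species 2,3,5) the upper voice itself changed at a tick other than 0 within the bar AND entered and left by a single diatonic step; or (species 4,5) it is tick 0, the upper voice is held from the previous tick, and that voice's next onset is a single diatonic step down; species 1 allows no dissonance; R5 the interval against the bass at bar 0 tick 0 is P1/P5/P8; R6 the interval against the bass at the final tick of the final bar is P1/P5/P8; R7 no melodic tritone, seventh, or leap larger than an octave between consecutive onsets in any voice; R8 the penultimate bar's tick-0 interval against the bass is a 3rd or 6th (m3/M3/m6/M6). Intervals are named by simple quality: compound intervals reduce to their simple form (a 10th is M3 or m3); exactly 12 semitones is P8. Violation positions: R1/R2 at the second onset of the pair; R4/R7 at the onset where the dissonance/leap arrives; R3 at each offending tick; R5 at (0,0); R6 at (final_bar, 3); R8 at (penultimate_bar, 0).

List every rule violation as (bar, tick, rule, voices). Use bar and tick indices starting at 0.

bar 0: v0=C3 v1=C4 downbeat P8
bar 1: v0=B2 v1=B3 downbeat P8
bar 2: v0=C3 v1=E3 downbeat M3
bar 3: v0=A2 v1=F3 downbeat m6
bar 4: v0=C3 v1=E3 downbeat M3
bar 5: v0=D3 v1=B3 downbeat M6
bar 6: v0=F3 v1=A3 downbeat M3
bar 7: v0=E3 v1=C4 downbeat m6
bar 8: v0=B2 v1=G3 downbeat m6
bar 9: v0=C3 v1=C4 downbeat P8
  -> R2 @ bar 9 tick 0 v(0, 1): B2/D3 m3 -> C3/C4 P8 similar
  -> R7 @ bar 9 tick 0 v(1,): D3->C4 leap 10st

(9, 0, R2, (0, 1))
(9, 0, R7, (1,))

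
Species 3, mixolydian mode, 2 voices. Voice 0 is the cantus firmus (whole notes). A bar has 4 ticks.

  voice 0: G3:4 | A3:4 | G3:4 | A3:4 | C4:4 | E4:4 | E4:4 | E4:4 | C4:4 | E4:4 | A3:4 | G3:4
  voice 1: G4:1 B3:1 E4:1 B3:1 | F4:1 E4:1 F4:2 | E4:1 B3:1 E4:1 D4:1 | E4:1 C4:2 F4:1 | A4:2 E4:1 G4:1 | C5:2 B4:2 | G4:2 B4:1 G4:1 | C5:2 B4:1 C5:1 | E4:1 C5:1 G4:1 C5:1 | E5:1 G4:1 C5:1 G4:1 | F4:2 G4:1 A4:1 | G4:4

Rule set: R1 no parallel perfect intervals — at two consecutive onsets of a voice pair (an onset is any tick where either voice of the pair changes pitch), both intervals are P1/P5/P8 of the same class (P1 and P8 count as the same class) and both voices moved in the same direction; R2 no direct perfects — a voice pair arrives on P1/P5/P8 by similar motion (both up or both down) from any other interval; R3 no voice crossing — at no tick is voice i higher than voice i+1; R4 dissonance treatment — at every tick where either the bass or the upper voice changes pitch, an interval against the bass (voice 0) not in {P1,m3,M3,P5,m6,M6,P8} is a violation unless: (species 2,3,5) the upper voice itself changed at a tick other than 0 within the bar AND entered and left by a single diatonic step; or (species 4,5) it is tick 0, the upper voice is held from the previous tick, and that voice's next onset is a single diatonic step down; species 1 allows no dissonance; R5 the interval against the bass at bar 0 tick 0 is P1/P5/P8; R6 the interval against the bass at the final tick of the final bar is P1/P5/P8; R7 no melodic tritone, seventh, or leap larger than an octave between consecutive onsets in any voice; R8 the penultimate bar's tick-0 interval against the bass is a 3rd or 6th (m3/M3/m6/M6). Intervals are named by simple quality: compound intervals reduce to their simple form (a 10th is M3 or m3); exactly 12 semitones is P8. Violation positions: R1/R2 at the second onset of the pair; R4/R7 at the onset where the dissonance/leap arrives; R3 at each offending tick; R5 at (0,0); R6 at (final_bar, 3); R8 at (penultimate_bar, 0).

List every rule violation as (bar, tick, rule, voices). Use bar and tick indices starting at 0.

bar 0: v0=G3 v1=G4 downbeat P8
bar 1: v0=A3 v1=F4 downbeat m6
bar 2: v0=G3 v1=E4 downbeat M6
bar 3: v0=A3 v1=E4 downbeat P5
bar 4: v0=C4 v1=A4 downbeat M6
bar 5: v0=E4 v1=C5 downbeat m6
bar 6: v0=E4 v1=G4 downbeat m3
bar 7: v0=E4 v1=C5 downbeat m6
bar 8: v0=C4 v1=E4 downbeat M3
bar 9: v0=E4 v1=E5 downbeat P8
bar 10: v0=A3 v1=F4 downbeat m6
bar 11: v0=G3 v1=G4 downbeat P8
  -> R7 @ bar 1 tick 0 v(1,): B3->F4 leap 6st
  -> R1 @ bar 3 tick 0 v(0, 1): G3/D4 P5 -> A3/E4 P5 similar
  -> R1 @ bar 9 tick 0 v(0, 1): C4/C5 P8 -> E4/E5 P8 similar
  -> R1 @ bar 11 tick 0 v(0, 1): A3/A4 P8 -> G3/G4 P8 similar

(1, 0, R7, (1,))
(3, 0, R1, (0, 1))
(9, 0, R1, (0, 1))
(11, 0, R1, (0, 1))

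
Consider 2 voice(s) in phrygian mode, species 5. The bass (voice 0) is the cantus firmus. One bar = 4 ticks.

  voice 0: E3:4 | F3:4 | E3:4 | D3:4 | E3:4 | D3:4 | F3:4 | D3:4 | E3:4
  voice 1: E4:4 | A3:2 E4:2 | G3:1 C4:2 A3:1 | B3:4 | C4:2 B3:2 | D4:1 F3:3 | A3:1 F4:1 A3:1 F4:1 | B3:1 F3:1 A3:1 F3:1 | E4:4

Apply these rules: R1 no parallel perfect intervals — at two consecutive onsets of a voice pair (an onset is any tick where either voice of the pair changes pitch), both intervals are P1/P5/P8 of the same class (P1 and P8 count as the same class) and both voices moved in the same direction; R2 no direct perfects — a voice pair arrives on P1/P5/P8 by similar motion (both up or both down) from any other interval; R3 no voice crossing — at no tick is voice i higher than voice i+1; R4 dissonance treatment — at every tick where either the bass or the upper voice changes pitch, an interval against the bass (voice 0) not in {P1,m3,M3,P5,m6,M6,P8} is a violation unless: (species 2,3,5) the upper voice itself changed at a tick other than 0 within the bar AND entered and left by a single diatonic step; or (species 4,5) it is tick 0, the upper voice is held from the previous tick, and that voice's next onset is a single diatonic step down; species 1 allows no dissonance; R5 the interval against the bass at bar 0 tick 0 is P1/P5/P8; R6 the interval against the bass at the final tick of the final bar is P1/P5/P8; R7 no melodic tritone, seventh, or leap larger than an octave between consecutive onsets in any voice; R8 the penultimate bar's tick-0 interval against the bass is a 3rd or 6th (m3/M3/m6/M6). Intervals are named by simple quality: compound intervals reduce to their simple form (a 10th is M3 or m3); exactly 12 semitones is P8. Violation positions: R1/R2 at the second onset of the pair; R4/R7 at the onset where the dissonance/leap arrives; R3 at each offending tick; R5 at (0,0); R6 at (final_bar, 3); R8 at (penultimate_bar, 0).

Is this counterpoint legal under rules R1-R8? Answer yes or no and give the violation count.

No (6 violations)

bar 0: v0=E3 v1=E4 (P8)
bar 1: v0=F3 v1=A3 (M3)
bar 2: v0=E3 v1=G3 (m3)
bar 3: v0=D3 v1=B3 (M6)
bar 4: v0=E3 v1=C4 (m6)
bar 5: v0=D3 v1=D4 (P8)
bar 6: v0=F3 v1=A3 (M3)
bar 7: v0=D3 v1=B3 (M6)
bar 8: v0=E3 v1=E4 (P8)
  R4 @ bar1.2: F3/E4 M7 untreated
  R4 @ bar2.3: E3/A3 P4 untreated
  R7 @ bar7.0: F4->B3 leap 6st
  R7 @ bar7.1: B3->F3 leap 6st
  R2 @ bar8.0: D3/F3 m3 -> E3/E4 P8 similar
  R7 @ bar8.0: F3->E4 leap 11st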